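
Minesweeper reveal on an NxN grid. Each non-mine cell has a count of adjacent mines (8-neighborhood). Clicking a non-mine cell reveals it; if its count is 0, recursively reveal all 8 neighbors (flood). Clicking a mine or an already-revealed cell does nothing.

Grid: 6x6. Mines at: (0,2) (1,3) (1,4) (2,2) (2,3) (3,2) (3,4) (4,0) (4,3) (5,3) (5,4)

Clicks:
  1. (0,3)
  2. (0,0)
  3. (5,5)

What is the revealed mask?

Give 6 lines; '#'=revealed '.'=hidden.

Answer: ##.#..
##....
##....
##....
......
.....#

Derivation:
Click 1 (0,3) count=3: revealed 1 new [(0,3)] -> total=1
Click 2 (0,0) count=0: revealed 8 new [(0,0) (0,1) (1,0) (1,1) (2,0) (2,1) (3,0) (3,1)] -> total=9
Click 3 (5,5) count=1: revealed 1 new [(5,5)] -> total=10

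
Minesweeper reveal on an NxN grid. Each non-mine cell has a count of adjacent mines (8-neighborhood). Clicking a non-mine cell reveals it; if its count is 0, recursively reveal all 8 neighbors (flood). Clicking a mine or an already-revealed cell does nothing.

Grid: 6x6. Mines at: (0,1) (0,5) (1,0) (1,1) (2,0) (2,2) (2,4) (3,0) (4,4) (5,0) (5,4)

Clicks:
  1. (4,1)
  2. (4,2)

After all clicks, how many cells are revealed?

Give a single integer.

Answer: 9

Derivation:
Click 1 (4,1) count=2: revealed 1 new [(4,1)] -> total=1
Click 2 (4,2) count=0: revealed 8 new [(3,1) (3,2) (3,3) (4,2) (4,3) (5,1) (5,2) (5,3)] -> total=9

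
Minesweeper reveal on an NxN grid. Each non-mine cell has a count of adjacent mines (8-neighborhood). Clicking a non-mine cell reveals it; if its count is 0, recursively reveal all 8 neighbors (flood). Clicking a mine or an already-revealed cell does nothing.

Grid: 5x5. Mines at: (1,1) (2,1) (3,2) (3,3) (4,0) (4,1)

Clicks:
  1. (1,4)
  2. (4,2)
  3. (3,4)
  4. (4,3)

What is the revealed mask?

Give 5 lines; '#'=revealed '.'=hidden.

Answer: ..###
..###
..###
....#
..##.

Derivation:
Click 1 (1,4) count=0: revealed 9 new [(0,2) (0,3) (0,4) (1,2) (1,3) (1,4) (2,2) (2,3) (2,4)] -> total=9
Click 2 (4,2) count=3: revealed 1 new [(4,2)] -> total=10
Click 3 (3,4) count=1: revealed 1 new [(3,4)] -> total=11
Click 4 (4,3) count=2: revealed 1 new [(4,3)] -> total=12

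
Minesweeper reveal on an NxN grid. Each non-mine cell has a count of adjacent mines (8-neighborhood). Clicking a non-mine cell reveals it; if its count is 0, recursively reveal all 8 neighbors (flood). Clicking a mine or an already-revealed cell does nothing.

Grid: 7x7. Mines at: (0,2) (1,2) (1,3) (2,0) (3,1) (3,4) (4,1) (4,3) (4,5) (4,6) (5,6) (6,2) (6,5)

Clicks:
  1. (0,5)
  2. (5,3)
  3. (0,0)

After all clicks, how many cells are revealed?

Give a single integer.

Answer: 16

Derivation:
Click 1 (0,5) count=0: revealed 11 new [(0,4) (0,5) (0,6) (1,4) (1,5) (1,6) (2,4) (2,5) (2,6) (3,5) (3,6)] -> total=11
Click 2 (5,3) count=2: revealed 1 new [(5,3)] -> total=12
Click 3 (0,0) count=0: revealed 4 new [(0,0) (0,1) (1,0) (1,1)] -> total=16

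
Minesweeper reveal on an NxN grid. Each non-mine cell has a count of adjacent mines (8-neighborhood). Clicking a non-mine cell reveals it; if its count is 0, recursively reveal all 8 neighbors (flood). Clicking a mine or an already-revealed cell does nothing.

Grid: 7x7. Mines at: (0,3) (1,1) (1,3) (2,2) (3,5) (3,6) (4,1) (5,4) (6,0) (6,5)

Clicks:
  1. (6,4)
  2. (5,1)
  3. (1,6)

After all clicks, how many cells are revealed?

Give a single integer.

Click 1 (6,4) count=2: revealed 1 new [(6,4)] -> total=1
Click 2 (5,1) count=2: revealed 1 new [(5,1)] -> total=2
Click 3 (1,6) count=0: revealed 9 new [(0,4) (0,5) (0,6) (1,4) (1,5) (1,6) (2,4) (2,5) (2,6)] -> total=11

Answer: 11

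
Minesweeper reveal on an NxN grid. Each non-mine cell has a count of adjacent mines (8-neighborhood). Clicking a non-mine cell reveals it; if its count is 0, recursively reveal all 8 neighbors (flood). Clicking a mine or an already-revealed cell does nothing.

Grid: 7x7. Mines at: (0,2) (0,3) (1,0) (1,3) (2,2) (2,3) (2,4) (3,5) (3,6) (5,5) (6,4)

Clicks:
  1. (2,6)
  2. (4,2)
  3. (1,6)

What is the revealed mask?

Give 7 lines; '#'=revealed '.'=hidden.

Answer: ....###
....###
##...##
#####..
#####..
#####..
####...

Derivation:
Click 1 (2,6) count=2: revealed 1 new [(2,6)] -> total=1
Click 2 (4,2) count=0: revealed 21 new [(2,0) (2,1) (3,0) (3,1) (3,2) (3,3) (3,4) (4,0) (4,1) (4,2) (4,3) (4,4) (5,0) (5,1) (5,2) (5,3) (5,4) (6,0) (6,1) (6,2) (6,3)] -> total=22
Click 3 (1,6) count=0: revealed 7 new [(0,4) (0,5) (0,6) (1,4) (1,5) (1,6) (2,5)] -> total=29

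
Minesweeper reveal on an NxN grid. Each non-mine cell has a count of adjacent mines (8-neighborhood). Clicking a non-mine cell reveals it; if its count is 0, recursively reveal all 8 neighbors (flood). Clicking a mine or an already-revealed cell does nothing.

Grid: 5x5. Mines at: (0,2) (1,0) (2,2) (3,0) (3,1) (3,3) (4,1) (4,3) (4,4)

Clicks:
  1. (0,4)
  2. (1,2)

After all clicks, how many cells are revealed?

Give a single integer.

Answer: 7

Derivation:
Click 1 (0,4) count=0: revealed 6 new [(0,3) (0,4) (1,3) (1,4) (2,3) (2,4)] -> total=6
Click 2 (1,2) count=2: revealed 1 new [(1,2)] -> total=7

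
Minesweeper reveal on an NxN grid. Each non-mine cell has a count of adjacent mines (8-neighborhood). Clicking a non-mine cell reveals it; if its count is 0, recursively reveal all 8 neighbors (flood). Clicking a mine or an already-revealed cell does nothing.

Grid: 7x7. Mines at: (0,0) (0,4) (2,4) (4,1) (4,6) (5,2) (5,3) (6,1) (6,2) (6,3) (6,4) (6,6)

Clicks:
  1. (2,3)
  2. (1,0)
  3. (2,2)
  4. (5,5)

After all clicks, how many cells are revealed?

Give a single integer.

Answer: 16

Derivation:
Click 1 (2,3) count=1: revealed 1 new [(2,3)] -> total=1
Click 2 (1,0) count=1: revealed 1 new [(1,0)] -> total=2
Click 3 (2,2) count=0: revealed 13 new [(0,1) (0,2) (0,3) (1,1) (1,2) (1,3) (2,0) (2,1) (2,2) (3,0) (3,1) (3,2) (3,3)] -> total=15
Click 4 (5,5) count=3: revealed 1 new [(5,5)] -> total=16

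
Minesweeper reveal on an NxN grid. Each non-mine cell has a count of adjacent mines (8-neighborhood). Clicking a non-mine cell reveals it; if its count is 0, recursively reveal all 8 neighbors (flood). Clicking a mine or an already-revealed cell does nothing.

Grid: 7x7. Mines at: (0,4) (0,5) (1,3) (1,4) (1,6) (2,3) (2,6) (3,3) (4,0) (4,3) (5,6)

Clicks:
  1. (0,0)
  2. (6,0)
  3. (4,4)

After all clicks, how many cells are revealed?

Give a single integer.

Answer: 25

Derivation:
Click 1 (0,0) count=0: revealed 12 new [(0,0) (0,1) (0,2) (1,0) (1,1) (1,2) (2,0) (2,1) (2,2) (3,0) (3,1) (3,2)] -> total=12
Click 2 (6,0) count=0: revealed 12 new [(5,0) (5,1) (5,2) (5,3) (5,4) (5,5) (6,0) (6,1) (6,2) (6,3) (6,4) (6,5)] -> total=24
Click 3 (4,4) count=2: revealed 1 new [(4,4)] -> total=25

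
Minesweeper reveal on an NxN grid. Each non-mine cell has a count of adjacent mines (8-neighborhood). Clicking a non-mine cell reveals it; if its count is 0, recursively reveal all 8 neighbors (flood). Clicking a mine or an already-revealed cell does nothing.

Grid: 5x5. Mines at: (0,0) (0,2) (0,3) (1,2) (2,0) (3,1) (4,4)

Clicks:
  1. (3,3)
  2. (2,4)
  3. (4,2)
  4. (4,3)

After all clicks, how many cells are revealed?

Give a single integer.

Answer: 8

Derivation:
Click 1 (3,3) count=1: revealed 1 new [(3,3)] -> total=1
Click 2 (2,4) count=0: revealed 5 new [(1,3) (1,4) (2,3) (2,4) (3,4)] -> total=6
Click 3 (4,2) count=1: revealed 1 new [(4,2)] -> total=7
Click 4 (4,3) count=1: revealed 1 new [(4,3)] -> total=8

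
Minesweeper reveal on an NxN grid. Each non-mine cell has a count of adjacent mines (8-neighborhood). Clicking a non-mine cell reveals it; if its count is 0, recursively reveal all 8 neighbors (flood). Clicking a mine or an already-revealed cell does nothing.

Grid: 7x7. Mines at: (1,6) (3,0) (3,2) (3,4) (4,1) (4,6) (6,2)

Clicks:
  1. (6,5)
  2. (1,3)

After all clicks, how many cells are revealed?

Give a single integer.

Click 1 (6,5) count=0: revealed 11 new [(4,3) (4,4) (4,5) (5,3) (5,4) (5,5) (5,6) (6,3) (6,4) (6,5) (6,6)] -> total=11
Click 2 (1,3) count=0: revealed 18 new [(0,0) (0,1) (0,2) (0,3) (0,4) (0,5) (1,0) (1,1) (1,2) (1,3) (1,4) (1,5) (2,0) (2,1) (2,2) (2,3) (2,4) (2,5)] -> total=29

Answer: 29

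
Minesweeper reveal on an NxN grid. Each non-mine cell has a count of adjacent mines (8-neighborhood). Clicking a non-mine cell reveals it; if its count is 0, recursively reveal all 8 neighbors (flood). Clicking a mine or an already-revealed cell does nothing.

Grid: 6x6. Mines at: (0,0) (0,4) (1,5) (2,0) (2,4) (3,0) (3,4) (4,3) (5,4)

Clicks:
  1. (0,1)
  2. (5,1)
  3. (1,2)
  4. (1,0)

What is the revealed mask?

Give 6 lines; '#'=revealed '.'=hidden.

Answer: .###..
####..
.###..
.###..
###...
###...

Derivation:
Click 1 (0,1) count=1: revealed 1 new [(0,1)] -> total=1
Click 2 (5,1) count=0: revealed 6 new [(4,0) (4,1) (4,2) (5,0) (5,1) (5,2)] -> total=7
Click 3 (1,2) count=0: revealed 11 new [(0,2) (0,3) (1,1) (1,2) (1,3) (2,1) (2,2) (2,3) (3,1) (3,2) (3,3)] -> total=18
Click 4 (1,0) count=2: revealed 1 new [(1,0)] -> total=19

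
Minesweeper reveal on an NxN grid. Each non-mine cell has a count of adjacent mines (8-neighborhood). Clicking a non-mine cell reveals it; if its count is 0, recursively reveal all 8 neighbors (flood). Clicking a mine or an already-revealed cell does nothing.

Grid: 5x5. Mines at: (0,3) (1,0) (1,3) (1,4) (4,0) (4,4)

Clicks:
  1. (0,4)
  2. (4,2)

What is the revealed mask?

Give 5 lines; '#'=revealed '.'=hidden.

Click 1 (0,4) count=3: revealed 1 new [(0,4)] -> total=1
Click 2 (4,2) count=0: revealed 9 new [(2,1) (2,2) (2,3) (3,1) (3,2) (3,3) (4,1) (4,2) (4,3)] -> total=10

Answer: ....#
.....
.###.
.###.
.###.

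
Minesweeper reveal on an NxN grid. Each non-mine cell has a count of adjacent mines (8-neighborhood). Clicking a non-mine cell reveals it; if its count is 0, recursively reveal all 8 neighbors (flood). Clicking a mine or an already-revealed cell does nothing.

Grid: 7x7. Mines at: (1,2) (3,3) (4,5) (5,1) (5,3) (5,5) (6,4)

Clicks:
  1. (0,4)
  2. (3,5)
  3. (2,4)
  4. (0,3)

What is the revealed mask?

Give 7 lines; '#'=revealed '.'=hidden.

Click 1 (0,4) count=0: revealed 15 new [(0,3) (0,4) (0,5) (0,6) (1,3) (1,4) (1,5) (1,6) (2,3) (2,4) (2,5) (2,6) (3,4) (3,5) (3,6)] -> total=15
Click 2 (3,5) count=1: revealed 0 new [(none)] -> total=15
Click 3 (2,4) count=1: revealed 0 new [(none)] -> total=15
Click 4 (0,3) count=1: revealed 0 new [(none)] -> total=15

Answer: ...####
...####
...####
....###
.......
.......
.......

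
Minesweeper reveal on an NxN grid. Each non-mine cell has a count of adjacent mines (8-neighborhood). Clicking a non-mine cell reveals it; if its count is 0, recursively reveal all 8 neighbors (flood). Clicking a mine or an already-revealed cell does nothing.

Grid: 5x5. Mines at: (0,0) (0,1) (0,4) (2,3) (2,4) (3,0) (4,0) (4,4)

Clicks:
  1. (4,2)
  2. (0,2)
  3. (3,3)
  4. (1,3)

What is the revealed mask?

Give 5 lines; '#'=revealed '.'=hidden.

Click 1 (4,2) count=0: revealed 6 new [(3,1) (3,2) (3,3) (4,1) (4,2) (4,3)] -> total=6
Click 2 (0,2) count=1: revealed 1 new [(0,2)] -> total=7
Click 3 (3,3) count=3: revealed 0 new [(none)] -> total=7
Click 4 (1,3) count=3: revealed 1 new [(1,3)] -> total=8

Answer: ..#..
...#.
.....
.###.
.###.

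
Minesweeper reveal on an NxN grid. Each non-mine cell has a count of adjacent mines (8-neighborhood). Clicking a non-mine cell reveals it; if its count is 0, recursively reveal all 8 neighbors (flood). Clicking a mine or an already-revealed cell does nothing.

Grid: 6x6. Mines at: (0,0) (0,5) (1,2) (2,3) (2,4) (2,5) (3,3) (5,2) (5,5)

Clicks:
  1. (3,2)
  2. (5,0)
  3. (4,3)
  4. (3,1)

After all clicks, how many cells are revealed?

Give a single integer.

Click 1 (3,2) count=2: revealed 1 new [(3,2)] -> total=1
Click 2 (5,0) count=0: revealed 12 new [(1,0) (1,1) (2,0) (2,1) (2,2) (3,0) (3,1) (4,0) (4,1) (4,2) (5,0) (5,1)] -> total=13
Click 3 (4,3) count=2: revealed 1 new [(4,3)] -> total=14
Click 4 (3,1) count=0: revealed 0 new [(none)] -> total=14

Answer: 14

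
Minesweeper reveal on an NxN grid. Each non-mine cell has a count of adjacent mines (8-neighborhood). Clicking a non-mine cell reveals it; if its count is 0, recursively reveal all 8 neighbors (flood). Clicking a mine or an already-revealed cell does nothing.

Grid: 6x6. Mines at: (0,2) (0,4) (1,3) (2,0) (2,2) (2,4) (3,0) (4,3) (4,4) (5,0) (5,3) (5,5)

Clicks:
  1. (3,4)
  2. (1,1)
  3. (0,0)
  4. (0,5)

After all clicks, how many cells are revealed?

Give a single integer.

Click 1 (3,4) count=3: revealed 1 new [(3,4)] -> total=1
Click 2 (1,1) count=3: revealed 1 new [(1,1)] -> total=2
Click 3 (0,0) count=0: revealed 3 new [(0,0) (0,1) (1,0)] -> total=5
Click 4 (0,5) count=1: revealed 1 new [(0,5)] -> total=6

Answer: 6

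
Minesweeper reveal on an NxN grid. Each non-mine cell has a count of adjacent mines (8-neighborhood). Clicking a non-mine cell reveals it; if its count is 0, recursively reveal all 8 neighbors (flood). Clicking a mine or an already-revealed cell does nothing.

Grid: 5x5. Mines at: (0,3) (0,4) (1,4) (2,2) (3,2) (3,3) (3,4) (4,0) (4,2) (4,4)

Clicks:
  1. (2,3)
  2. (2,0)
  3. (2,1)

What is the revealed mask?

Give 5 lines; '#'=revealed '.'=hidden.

Answer: ###..
###..
##.#.
##...
.....

Derivation:
Click 1 (2,3) count=5: revealed 1 new [(2,3)] -> total=1
Click 2 (2,0) count=0: revealed 10 new [(0,0) (0,1) (0,2) (1,0) (1,1) (1,2) (2,0) (2,1) (3,0) (3,1)] -> total=11
Click 3 (2,1) count=2: revealed 0 new [(none)] -> total=11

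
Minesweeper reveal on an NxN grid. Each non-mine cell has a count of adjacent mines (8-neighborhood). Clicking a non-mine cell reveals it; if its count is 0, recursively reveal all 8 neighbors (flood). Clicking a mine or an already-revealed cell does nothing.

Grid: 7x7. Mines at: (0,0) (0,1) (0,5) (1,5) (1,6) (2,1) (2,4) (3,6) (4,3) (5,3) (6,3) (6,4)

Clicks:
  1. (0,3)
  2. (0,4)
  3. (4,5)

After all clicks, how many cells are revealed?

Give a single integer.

Click 1 (0,3) count=0: revealed 6 new [(0,2) (0,3) (0,4) (1,2) (1,3) (1,4)] -> total=6
Click 2 (0,4) count=2: revealed 0 new [(none)] -> total=6
Click 3 (4,5) count=1: revealed 1 new [(4,5)] -> total=7

Answer: 7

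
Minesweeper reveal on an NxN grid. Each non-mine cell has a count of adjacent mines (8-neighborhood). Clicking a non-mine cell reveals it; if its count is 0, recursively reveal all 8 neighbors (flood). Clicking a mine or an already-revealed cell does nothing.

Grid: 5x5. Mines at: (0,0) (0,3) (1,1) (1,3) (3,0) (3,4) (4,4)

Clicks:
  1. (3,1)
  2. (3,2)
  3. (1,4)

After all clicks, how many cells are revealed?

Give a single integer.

Answer: 10

Derivation:
Click 1 (3,1) count=1: revealed 1 new [(3,1)] -> total=1
Click 2 (3,2) count=0: revealed 8 new [(2,1) (2,2) (2,3) (3,2) (3,3) (4,1) (4,2) (4,3)] -> total=9
Click 3 (1,4) count=2: revealed 1 new [(1,4)] -> total=10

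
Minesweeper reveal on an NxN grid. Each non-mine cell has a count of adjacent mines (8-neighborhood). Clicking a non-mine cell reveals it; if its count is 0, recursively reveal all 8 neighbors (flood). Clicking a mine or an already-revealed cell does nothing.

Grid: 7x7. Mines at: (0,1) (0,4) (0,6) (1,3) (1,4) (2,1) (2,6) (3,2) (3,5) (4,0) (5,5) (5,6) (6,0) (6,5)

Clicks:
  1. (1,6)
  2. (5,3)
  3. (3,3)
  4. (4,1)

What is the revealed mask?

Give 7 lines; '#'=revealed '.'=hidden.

Answer: .......
......#
.......
...#...
.####..
.####..
.####..

Derivation:
Click 1 (1,6) count=2: revealed 1 new [(1,6)] -> total=1
Click 2 (5,3) count=0: revealed 12 new [(4,1) (4,2) (4,3) (4,4) (5,1) (5,2) (5,3) (5,4) (6,1) (6,2) (6,3) (6,4)] -> total=13
Click 3 (3,3) count=1: revealed 1 new [(3,3)] -> total=14
Click 4 (4,1) count=2: revealed 0 new [(none)] -> total=14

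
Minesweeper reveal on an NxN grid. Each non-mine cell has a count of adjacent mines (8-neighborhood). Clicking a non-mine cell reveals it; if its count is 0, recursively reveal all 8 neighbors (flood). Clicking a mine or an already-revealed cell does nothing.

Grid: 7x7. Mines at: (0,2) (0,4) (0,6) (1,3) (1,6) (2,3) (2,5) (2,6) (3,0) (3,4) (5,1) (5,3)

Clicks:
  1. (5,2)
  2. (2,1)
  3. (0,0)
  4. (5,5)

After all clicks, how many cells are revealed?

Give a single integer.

Click 1 (5,2) count=2: revealed 1 new [(5,2)] -> total=1
Click 2 (2,1) count=1: revealed 1 new [(2,1)] -> total=2
Click 3 (0,0) count=0: revealed 5 new [(0,0) (0,1) (1,0) (1,1) (2,0)] -> total=7
Click 4 (5,5) count=0: revealed 11 new [(3,5) (3,6) (4,4) (4,5) (4,6) (5,4) (5,5) (5,6) (6,4) (6,5) (6,6)] -> total=18

Answer: 18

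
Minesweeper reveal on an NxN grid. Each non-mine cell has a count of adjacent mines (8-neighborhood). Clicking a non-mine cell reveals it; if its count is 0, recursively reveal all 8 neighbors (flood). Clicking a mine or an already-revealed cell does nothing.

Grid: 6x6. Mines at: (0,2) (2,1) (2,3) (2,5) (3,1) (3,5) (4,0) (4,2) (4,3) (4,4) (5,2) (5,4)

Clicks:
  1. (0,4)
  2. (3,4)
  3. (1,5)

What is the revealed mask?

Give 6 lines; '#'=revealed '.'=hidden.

Answer: ...###
...###
......
....#.
......
......

Derivation:
Click 1 (0,4) count=0: revealed 6 new [(0,3) (0,4) (0,5) (1,3) (1,4) (1,5)] -> total=6
Click 2 (3,4) count=5: revealed 1 new [(3,4)] -> total=7
Click 3 (1,5) count=1: revealed 0 new [(none)] -> total=7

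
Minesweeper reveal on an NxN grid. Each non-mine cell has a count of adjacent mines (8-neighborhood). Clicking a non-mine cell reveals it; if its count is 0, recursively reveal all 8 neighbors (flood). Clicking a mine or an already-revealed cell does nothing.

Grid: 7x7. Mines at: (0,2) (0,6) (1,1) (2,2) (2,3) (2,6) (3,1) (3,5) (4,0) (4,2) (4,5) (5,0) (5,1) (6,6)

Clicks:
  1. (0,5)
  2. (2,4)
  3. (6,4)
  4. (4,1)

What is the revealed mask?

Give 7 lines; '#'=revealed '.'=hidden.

Answer: .....#.
.......
....#..
.......
.#.....
..####.
..####.

Derivation:
Click 1 (0,5) count=1: revealed 1 new [(0,5)] -> total=1
Click 2 (2,4) count=2: revealed 1 new [(2,4)] -> total=2
Click 3 (6,4) count=0: revealed 8 new [(5,2) (5,3) (5,4) (5,5) (6,2) (6,3) (6,4) (6,5)] -> total=10
Click 4 (4,1) count=5: revealed 1 new [(4,1)] -> total=11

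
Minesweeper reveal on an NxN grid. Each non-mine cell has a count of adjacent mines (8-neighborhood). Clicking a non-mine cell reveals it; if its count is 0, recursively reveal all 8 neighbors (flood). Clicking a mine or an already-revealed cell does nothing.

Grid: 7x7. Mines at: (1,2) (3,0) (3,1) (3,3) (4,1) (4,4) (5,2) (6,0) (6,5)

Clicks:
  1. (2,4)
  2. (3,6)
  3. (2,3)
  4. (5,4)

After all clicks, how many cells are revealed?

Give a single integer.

Answer: 20

Derivation:
Click 1 (2,4) count=1: revealed 1 new [(2,4)] -> total=1
Click 2 (3,6) count=0: revealed 18 new [(0,3) (0,4) (0,5) (0,6) (1,3) (1,4) (1,5) (1,6) (2,3) (2,5) (2,6) (3,4) (3,5) (3,6) (4,5) (4,6) (5,5) (5,6)] -> total=19
Click 3 (2,3) count=2: revealed 0 new [(none)] -> total=19
Click 4 (5,4) count=2: revealed 1 new [(5,4)] -> total=20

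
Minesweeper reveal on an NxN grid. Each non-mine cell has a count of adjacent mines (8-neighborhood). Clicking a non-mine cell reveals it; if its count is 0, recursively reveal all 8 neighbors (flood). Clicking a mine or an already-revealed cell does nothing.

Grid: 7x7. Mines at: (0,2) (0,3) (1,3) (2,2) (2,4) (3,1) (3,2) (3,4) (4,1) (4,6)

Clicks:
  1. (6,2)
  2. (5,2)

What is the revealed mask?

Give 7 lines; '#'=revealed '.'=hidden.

Answer: .......
.......
.......
.......
..####.
#######
#######

Derivation:
Click 1 (6,2) count=0: revealed 18 new [(4,2) (4,3) (4,4) (4,5) (5,0) (5,1) (5,2) (5,3) (5,4) (5,5) (5,6) (6,0) (6,1) (6,2) (6,3) (6,4) (6,5) (6,6)] -> total=18
Click 2 (5,2) count=1: revealed 0 new [(none)] -> total=18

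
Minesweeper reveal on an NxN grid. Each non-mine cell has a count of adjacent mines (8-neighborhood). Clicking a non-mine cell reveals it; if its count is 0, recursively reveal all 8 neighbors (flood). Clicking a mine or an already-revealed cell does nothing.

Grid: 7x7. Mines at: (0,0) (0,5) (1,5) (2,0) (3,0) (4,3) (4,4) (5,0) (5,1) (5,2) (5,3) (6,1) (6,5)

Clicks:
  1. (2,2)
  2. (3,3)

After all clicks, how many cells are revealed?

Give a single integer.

Answer: 16

Derivation:
Click 1 (2,2) count=0: revealed 16 new [(0,1) (0,2) (0,3) (0,4) (1,1) (1,2) (1,3) (1,4) (2,1) (2,2) (2,3) (2,4) (3,1) (3,2) (3,3) (3,4)] -> total=16
Click 2 (3,3) count=2: revealed 0 new [(none)] -> total=16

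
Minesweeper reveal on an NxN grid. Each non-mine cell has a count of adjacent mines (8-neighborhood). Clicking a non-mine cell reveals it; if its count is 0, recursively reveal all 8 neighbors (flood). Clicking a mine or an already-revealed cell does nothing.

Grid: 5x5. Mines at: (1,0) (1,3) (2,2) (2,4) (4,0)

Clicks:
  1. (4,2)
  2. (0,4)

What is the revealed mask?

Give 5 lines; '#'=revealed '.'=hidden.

Answer: ....#
.....
.....
.####
.####

Derivation:
Click 1 (4,2) count=0: revealed 8 new [(3,1) (3,2) (3,3) (3,4) (4,1) (4,2) (4,3) (4,4)] -> total=8
Click 2 (0,4) count=1: revealed 1 new [(0,4)] -> total=9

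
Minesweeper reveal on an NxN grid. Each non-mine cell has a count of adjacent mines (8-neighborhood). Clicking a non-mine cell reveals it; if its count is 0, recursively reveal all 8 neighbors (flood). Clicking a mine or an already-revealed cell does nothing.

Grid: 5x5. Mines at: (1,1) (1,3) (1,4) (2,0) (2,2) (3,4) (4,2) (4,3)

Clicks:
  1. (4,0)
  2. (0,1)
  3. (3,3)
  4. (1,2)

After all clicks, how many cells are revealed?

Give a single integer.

Answer: 7

Derivation:
Click 1 (4,0) count=0: revealed 4 new [(3,0) (3,1) (4,0) (4,1)] -> total=4
Click 2 (0,1) count=1: revealed 1 new [(0,1)] -> total=5
Click 3 (3,3) count=4: revealed 1 new [(3,3)] -> total=6
Click 4 (1,2) count=3: revealed 1 new [(1,2)] -> total=7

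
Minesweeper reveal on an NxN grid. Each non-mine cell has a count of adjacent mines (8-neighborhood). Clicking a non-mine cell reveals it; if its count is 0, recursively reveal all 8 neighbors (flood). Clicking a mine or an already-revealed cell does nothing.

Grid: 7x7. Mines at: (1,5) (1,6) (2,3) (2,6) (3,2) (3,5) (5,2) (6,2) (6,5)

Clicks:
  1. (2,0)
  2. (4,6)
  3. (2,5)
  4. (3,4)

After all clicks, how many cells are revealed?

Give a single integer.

Answer: 24

Derivation:
Click 1 (2,0) count=0: revealed 21 new [(0,0) (0,1) (0,2) (0,3) (0,4) (1,0) (1,1) (1,2) (1,3) (1,4) (2,0) (2,1) (2,2) (3,0) (3,1) (4,0) (4,1) (5,0) (5,1) (6,0) (6,1)] -> total=21
Click 2 (4,6) count=1: revealed 1 new [(4,6)] -> total=22
Click 3 (2,5) count=4: revealed 1 new [(2,5)] -> total=23
Click 4 (3,4) count=2: revealed 1 new [(3,4)] -> total=24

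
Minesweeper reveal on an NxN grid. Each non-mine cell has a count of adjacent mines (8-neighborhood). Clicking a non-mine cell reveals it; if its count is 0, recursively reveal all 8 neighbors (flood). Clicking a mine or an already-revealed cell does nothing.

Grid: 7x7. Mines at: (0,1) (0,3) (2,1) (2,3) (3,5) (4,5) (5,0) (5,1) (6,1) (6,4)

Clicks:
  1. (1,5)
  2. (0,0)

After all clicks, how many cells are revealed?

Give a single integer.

Answer: 10

Derivation:
Click 1 (1,5) count=0: revealed 9 new [(0,4) (0,5) (0,6) (1,4) (1,5) (1,6) (2,4) (2,5) (2,6)] -> total=9
Click 2 (0,0) count=1: revealed 1 new [(0,0)] -> total=10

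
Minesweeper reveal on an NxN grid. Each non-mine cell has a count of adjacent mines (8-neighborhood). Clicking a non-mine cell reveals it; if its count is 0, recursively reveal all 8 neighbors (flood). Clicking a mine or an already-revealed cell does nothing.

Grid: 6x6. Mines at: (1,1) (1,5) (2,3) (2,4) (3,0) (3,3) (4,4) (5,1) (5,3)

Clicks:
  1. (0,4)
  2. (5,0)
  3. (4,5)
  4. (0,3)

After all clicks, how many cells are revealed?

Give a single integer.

Click 1 (0,4) count=1: revealed 1 new [(0,4)] -> total=1
Click 2 (5,0) count=1: revealed 1 new [(5,0)] -> total=2
Click 3 (4,5) count=1: revealed 1 new [(4,5)] -> total=3
Click 4 (0,3) count=0: revealed 5 new [(0,2) (0,3) (1,2) (1,3) (1,4)] -> total=8

Answer: 8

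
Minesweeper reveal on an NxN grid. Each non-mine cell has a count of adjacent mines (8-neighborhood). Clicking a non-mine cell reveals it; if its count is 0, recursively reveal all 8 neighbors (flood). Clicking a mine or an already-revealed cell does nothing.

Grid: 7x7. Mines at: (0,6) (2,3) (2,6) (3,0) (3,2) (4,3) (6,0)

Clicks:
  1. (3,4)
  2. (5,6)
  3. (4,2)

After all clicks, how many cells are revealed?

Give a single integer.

Answer: 19

Derivation:
Click 1 (3,4) count=2: revealed 1 new [(3,4)] -> total=1
Click 2 (5,6) count=0: revealed 17 new [(3,5) (3,6) (4,4) (4,5) (4,6) (5,1) (5,2) (5,3) (5,4) (5,5) (5,6) (6,1) (6,2) (6,3) (6,4) (6,5) (6,6)] -> total=18
Click 3 (4,2) count=2: revealed 1 new [(4,2)] -> total=19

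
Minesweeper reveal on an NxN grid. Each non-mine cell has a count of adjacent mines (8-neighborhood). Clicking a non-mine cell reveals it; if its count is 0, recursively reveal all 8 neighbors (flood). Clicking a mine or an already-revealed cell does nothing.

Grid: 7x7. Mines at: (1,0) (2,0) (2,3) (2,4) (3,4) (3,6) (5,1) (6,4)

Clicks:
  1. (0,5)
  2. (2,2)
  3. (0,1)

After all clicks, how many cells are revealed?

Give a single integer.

Click 1 (0,5) count=0: revealed 14 new [(0,1) (0,2) (0,3) (0,4) (0,5) (0,6) (1,1) (1,2) (1,3) (1,4) (1,5) (1,6) (2,5) (2,6)] -> total=14
Click 2 (2,2) count=1: revealed 1 new [(2,2)] -> total=15
Click 3 (0,1) count=1: revealed 0 new [(none)] -> total=15

Answer: 15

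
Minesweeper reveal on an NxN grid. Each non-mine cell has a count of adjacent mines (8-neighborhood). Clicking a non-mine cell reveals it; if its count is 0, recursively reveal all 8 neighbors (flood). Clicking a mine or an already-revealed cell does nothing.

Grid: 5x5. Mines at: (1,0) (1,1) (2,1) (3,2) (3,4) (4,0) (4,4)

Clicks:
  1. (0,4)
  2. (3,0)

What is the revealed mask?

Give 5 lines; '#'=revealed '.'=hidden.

Click 1 (0,4) count=0: revealed 9 new [(0,2) (0,3) (0,4) (1,2) (1,3) (1,4) (2,2) (2,3) (2,4)] -> total=9
Click 2 (3,0) count=2: revealed 1 new [(3,0)] -> total=10

Answer: ..###
..###
..###
#....
.....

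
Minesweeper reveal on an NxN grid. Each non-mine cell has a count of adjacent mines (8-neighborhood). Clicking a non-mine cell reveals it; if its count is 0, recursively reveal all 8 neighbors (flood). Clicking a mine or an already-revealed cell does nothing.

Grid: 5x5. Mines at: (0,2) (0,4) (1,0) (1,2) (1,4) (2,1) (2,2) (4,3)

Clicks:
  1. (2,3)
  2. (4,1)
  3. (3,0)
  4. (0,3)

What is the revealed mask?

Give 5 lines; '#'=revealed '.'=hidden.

Click 1 (2,3) count=3: revealed 1 new [(2,3)] -> total=1
Click 2 (4,1) count=0: revealed 6 new [(3,0) (3,1) (3,2) (4,0) (4,1) (4,2)] -> total=7
Click 3 (3,0) count=1: revealed 0 new [(none)] -> total=7
Click 4 (0,3) count=4: revealed 1 new [(0,3)] -> total=8

Answer: ...#.
.....
...#.
###..
###..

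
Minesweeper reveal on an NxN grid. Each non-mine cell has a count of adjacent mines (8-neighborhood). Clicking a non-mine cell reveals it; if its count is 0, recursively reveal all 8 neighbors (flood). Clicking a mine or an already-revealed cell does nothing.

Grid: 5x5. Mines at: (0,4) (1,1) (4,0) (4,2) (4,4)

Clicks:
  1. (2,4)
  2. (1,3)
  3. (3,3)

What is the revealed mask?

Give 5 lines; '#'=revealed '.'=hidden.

Click 1 (2,4) count=0: revealed 9 new [(1,2) (1,3) (1,4) (2,2) (2,3) (2,4) (3,2) (3,3) (3,4)] -> total=9
Click 2 (1,3) count=1: revealed 0 new [(none)] -> total=9
Click 3 (3,3) count=2: revealed 0 new [(none)] -> total=9

Answer: .....
..###
..###
..###
.....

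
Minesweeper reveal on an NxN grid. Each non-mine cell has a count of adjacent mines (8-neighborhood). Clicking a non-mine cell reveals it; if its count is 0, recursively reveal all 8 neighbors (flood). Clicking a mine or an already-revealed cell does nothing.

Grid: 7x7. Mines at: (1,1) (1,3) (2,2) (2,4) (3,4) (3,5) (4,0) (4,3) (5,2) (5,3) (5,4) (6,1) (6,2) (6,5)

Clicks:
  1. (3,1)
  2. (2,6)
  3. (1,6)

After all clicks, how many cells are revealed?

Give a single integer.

Click 1 (3,1) count=2: revealed 1 new [(3,1)] -> total=1
Click 2 (2,6) count=1: revealed 1 new [(2,6)] -> total=2
Click 3 (1,6) count=0: revealed 7 new [(0,4) (0,5) (0,6) (1,4) (1,5) (1,6) (2,5)] -> total=9

Answer: 9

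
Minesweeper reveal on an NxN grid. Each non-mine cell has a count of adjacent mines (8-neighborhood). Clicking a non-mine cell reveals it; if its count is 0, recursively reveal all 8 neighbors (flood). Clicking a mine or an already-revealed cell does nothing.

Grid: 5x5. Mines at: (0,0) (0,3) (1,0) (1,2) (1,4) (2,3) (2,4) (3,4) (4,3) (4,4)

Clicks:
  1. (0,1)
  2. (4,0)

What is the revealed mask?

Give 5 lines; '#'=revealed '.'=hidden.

Click 1 (0,1) count=3: revealed 1 new [(0,1)] -> total=1
Click 2 (4,0) count=0: revealed 9 new [(2,0) (2,1) (2,2) (3,0) (3,1) (3,2) (4,0) (4,1) (4,2)] -> total=10

Answer: .#...
.....
###..
###..
###..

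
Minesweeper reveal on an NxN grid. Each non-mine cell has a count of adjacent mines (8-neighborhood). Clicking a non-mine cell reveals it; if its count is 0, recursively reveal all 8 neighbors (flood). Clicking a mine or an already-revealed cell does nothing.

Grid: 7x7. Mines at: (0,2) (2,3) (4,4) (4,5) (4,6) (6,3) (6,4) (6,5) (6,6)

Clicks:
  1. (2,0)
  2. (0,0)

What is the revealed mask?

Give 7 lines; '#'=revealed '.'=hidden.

Answer: ##.....
###....
###....
####...
####...
####...
###....

Derivation:
Click 1 (2,0) count=0: revealed 23 new [(0,0) (0,1) (1,0) (1,1) (1,2) (2,0) (2,1) (2,2) (3,0) (3,1) (3,2) (3,3) (4,0) (4,1) (4,2) (4,3) (5,0) (5,1) (5,2) (5,3) (6,0) (6,1) (6,2)] -> total=23
Click 2 (0,0) count=0: revealed 0 new [(none)] -> total=23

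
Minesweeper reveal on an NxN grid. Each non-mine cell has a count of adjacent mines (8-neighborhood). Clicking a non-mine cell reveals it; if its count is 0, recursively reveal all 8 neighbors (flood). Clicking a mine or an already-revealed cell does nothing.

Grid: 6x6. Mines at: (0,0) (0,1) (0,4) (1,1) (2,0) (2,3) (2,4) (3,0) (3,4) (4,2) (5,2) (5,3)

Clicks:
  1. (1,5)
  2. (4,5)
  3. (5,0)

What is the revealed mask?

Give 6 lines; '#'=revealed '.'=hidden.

Click 1 (1,5) count=2: revealed 1 new [(1,5)] -> total=1
Click 2 (4,5) count=1: revealed 1 new [(4,5)] -> total=2
Click 3 (5,0) count=0: revealed 4 new [(4,0) (4,1) (5,0) (5,1)] -> total=6

Answer: ......
.....#
......
......
##...#
##....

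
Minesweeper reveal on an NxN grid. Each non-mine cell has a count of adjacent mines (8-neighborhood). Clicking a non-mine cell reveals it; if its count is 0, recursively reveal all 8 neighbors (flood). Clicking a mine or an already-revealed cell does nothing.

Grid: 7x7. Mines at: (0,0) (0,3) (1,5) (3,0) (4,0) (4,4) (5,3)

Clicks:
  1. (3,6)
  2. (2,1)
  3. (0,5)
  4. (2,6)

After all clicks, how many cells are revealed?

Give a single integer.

Click 1 (3,6) count=0: revealed 12 new [(2,5) (2,6) (3,5) (3,6) (4,5) (4,6) (5,4) (5,5) (5,6) (6,4) (6,5) (6,6)] -> total=12
Click 2 (2,1) count=1: revealed 1 new [(2,1)] -> total=13
Click 3 (0,5) count=1: revealed 1 new [(0,5)] -> total=14
Click 4 (2,6) count=1: revealed 0 new [(none)] -> total=14

Answer: 14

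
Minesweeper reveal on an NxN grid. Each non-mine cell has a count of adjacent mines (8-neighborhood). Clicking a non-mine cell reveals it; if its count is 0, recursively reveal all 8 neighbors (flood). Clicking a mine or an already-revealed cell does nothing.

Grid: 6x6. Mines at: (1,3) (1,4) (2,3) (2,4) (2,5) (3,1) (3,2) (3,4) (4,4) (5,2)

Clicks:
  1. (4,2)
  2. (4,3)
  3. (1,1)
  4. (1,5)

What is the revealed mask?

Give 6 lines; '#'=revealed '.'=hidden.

Click 1 (4,2) count=3: revealed 1 new [(4,2)] -> total=1
Click 2 (4,3) count=4: revealed 1 new [(4,3)] -> total=2
Click 3 (1,1) count=0: revealed 9 new [(0,0) (0,1) (0,2) (1,0) (1,1) (1,2) (2,0) (2,1) (2,2)] -> total=11
Click 4 (1,5) count=3: revealed 1 new [(1,5)] -> total=12

Answer: ###...
###..#
###...
......
..##..
......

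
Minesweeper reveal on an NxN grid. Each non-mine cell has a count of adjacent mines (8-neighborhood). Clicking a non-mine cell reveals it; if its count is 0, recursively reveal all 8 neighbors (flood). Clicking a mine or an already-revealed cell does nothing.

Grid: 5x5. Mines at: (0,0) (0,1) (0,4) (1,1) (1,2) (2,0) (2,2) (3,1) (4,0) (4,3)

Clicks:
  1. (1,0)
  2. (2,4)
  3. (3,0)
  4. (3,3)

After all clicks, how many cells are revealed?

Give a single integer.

Answer: 8

Derivation:
Click 1 (1,0) count=4: revealed 1 new [(1,0)] -> total=1
Click 2 (2,4) count=0: revealed 6 new [(1,3) (1,4) (2,3) (2,4) (3,3) (3,4)] -> total=7
Click 3 (3,0) count=3: revealed 1 new [(3,0)] -> total=8
Click 4 (3,3) count=2: revealed 0 new [(none)] -> total=8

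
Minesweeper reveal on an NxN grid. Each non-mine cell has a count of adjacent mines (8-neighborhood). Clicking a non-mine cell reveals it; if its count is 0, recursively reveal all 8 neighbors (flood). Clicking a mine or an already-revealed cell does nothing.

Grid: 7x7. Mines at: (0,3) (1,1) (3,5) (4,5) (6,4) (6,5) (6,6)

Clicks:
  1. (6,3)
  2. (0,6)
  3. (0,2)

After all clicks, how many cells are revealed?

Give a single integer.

Click 1 (6,3) count=1: revealed 1 new [(6,3)] -> total=1
Click 2 (0,6) count=0: revealed 9 new [(0,4) (0,5) (0,6) (1,4) (1,5) (1,6) (2,4) (2,5) (2,6)] -> total=10
Click 3 (0,2) count=2: revealed 1 new [(0,2)] -> total=11

Answer: 11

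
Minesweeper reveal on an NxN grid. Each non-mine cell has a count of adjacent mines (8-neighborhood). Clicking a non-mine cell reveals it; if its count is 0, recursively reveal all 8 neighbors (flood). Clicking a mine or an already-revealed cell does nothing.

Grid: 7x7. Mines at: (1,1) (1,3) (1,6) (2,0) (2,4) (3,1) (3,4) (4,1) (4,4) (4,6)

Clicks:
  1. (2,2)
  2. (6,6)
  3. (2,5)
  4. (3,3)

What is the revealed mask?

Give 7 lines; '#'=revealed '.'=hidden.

Answer: .......
.......
..#..#.
...#...
.......
#######
#######

Derivation:
Click 1 (2,2) count=3: revealed 1 new [(2,2)] -> total=1
Click 2 (6,6) count=0: revealed 14 new [(5,0) (5,1) (5,2) (5,3) (5,4) (5,5) (5,6) (6,0) (6,1) (6,2) (6,3) (6,4) (6,5) (6,6)] -> total=15
Click 3 (2,5) count=3: revealed 1 new [(2,5)] -> total=16
Click 4 (3,3) count=3: revealed 1 new [(3,3)] -> total=17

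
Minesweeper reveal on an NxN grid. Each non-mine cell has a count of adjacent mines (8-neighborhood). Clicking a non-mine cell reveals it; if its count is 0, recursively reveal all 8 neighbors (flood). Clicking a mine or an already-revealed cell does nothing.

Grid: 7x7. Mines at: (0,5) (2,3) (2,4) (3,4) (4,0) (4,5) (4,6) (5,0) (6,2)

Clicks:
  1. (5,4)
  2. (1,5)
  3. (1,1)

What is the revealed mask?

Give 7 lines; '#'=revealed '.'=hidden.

Answer: #####..
######.
###....
###....
.......
....#..
.......

Derivation:
Click 1 (5,4) count=1: revealed 1 new [(5,4)] -> total=1
Click 2 (1,5) count=2: revealed 1 new [(1,5)] -> total=2
Click 3 (1,1) count=0: revealed 16 new [(0,0) (0,1) (0,2) (0,3) (0,4) (1,0) (1,1) (1,2) (1,3) (1,4) (2,0) (2,1) (2,2) (3,0) (3,1) (3,2)] -> total=18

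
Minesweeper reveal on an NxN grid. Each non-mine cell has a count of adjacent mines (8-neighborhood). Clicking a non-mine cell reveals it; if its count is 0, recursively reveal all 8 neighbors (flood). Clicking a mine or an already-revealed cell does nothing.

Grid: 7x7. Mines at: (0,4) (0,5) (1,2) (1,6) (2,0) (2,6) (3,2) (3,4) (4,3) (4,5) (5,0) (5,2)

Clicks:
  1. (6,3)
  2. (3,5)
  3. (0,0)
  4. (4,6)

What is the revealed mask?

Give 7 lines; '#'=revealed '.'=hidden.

Answer: ##.....
##.....
.......
.....#.
......#
.......
...#...

Derivation:
Click 1 (6,3) count=1: revealed 1 new [(6,3)] -> total=1
Click 2 (3,5) count=3: revealed 1 new [(3,5)] -> total=2
Click 3 (0,0) count=0: revealed 4 new [(0,0) (0,1) (1,0) (1,1)] -> total=6
Click 4 (4,6) count=1: revealed 1 new [(4,6)] -> total=7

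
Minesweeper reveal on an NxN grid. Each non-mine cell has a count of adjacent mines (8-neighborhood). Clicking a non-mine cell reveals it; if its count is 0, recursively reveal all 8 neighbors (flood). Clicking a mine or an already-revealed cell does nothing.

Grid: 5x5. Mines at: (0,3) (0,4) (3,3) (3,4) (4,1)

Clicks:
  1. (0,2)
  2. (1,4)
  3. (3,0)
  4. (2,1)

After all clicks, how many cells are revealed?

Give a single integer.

Click 1 (0,2) count=1: revealed 1 new [(0,2)] -> total=1
Click 2 (1,4) count=2: revealed 1 new [(1,4)] -> total=2
Click 3 (3,0) count=1: revealed 1 new [(3,0)] -> total=3
Click 4 (2,1) count=0: revealed 10 new [(0,0) (0,1) (1,0) (1,1) (1,2) (2,0) (2,1) (2,2) (3,1) (3,2)] -> total=13

Answer: 13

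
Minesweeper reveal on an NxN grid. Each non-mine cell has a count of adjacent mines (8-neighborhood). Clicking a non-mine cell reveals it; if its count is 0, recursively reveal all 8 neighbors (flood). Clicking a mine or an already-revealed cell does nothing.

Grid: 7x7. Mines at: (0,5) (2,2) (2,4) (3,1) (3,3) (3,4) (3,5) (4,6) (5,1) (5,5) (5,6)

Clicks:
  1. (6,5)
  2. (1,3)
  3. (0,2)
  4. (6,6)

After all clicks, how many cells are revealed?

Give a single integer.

Answer: 14

Derivation:
Click 1 (6,5) count=2: revealed 1 new [(6,5)] -> total=1
Click 2 (1,3) count=2: revealed 1 new [(1,3)] -> total=2
Click 3 (0,2) count=0: revealed 11 new [(0,0) (0,1) (0,2) (0,3) (0,4) (1,0) (1,1) (1,2) (1,4) (2,0) (2,1)] -> total=13
Click 4 (6,6) count=2: revealed 1 new [(6,6)] -> total=14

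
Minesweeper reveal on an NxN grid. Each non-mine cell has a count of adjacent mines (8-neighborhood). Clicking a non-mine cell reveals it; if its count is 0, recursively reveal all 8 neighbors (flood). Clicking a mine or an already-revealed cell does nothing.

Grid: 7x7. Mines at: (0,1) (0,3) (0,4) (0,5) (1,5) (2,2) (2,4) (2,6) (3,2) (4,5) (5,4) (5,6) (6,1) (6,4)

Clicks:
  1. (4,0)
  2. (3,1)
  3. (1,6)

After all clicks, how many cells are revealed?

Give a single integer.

Answer: 11

Derivation:
Click 1 (4,0) count=0: revealed 10 new [(1,0) (1,1) (2,0) (2,1) (3,0) (3,1) (4,0) (4,1) (5,0) (5,1)] -> total=10
Click 2 (3,1) count=2: revealed 0 new [(none)] -> total=10
Click 3 (1,6) count=3: revealed 1 new [(1,6)] -> total=11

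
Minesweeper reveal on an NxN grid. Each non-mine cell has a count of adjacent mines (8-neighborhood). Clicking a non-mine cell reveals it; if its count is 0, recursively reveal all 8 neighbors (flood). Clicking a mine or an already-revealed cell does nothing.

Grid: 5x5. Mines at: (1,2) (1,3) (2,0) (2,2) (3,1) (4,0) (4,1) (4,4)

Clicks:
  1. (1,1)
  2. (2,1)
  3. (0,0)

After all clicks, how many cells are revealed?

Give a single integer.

Click 1 (1,1) count=3: revealed 1 new [(1,1)] -> total=1
Click 2 (2,1) count=4: revealed 1 new [(2,1)] -> total=2
Click 3 (0,0) count=0: revealed 3 new [(0,0) (0,1) (1,0)] -> total=5

Answer: 5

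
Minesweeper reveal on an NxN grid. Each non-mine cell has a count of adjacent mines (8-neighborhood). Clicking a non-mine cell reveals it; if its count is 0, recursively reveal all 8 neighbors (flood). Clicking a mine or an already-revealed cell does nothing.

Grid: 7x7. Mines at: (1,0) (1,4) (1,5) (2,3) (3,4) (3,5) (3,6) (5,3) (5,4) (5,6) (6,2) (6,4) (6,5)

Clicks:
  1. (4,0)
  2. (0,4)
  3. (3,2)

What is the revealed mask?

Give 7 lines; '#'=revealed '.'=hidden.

Answer: ....#..
.......
###....
###....
###....
###....
##.....

Derivation:
Click 1 (4,0) count=0: revealed 14 new [(2,0) (2,1) (2,2) (3,0) (3,1) (3,2) (4,0) (4,1) (4,2) (5,0) (5,1) (5,2) (6,0) (6,1)] -> total=14
Click 2 (0,4) count=2: revealed 1 new [(0,4)] -> total=15
Click 3 (3,2) count=1: revealed 0 new [(none)] -> total=15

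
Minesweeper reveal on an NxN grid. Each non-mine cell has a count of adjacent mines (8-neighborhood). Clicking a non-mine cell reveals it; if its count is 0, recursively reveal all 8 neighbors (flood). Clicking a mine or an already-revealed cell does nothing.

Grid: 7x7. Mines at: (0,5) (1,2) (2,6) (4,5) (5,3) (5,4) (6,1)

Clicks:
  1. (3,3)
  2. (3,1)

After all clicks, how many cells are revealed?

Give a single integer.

Click 1 (3,3) count=0: revealed 27 new [(0,0) (0,1) (1,0) (1,1) (1,3) (1,4) (1,5) (2,0) (2,1) (2,2) (2,3) (2,4) (2,5) (3,0) (3,1) (3,2) (3,3) (3,4) (3,5) (4,0) (4,1) (4,2) (4,3) (4,4) (5,0) (5,1) (5,2)] -> total=27
Click 2 (3,1) count=0: revealed 0 new [(none)] -> total=27

Answer: 27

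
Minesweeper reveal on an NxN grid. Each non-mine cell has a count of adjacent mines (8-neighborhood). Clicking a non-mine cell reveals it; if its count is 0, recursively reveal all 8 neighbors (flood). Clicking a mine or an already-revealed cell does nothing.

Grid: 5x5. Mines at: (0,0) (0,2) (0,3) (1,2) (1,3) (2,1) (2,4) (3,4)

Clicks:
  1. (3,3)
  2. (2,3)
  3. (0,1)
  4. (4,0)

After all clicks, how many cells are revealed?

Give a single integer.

Click 1 (3,3) count=2: revealed 1 new [(3,3)] -> total=1
Click 2 (2,3) count=4: revealed 1 new [(2,3)] -> total=2
Click 3 (0,1) count=3: revealed 1 new [(0,1)] -> total=3
Click 4 (4,0) count=0: revealed 7 new [(3,0) (3,1) (3,2) (4,0) (4,1) (4,2) (4,3)] -> total=10

Answer: 10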